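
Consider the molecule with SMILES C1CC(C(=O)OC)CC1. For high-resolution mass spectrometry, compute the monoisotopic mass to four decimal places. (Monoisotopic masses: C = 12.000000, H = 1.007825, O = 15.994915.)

Atom tally by fragment:
  cyclopentane ring core → C:5 H:10
  (− 1 ring H displaced by substituents)
  + COOCH3 → C:2 H:3 O:2
Element totals:
  C: 7
  H: 12
  O: 2
Molecular formula: C7H12O2.
  M = 7(12.0) + 12(1.007825) + 2(15.994915)
    = 84.000000 + 12.093900 + 31.989830 = 128.083730

128.0837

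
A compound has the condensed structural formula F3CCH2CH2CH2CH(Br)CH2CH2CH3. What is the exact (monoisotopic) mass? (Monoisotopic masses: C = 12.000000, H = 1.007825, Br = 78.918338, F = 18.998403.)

Element totals:
  C: 8
  H: 14
  Br: 1
  F: 3
Molecular formula: C8H14BrF3.
  M = 8(12.0) + 14(1.007825) + 78.918338 + 3(18.998403)
    = 96.000000 + 14.109550 + 78.918338 + 56.995209 = 246.023097

246.0231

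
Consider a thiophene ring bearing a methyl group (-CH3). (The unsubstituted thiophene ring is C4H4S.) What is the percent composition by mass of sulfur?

Atom tally by fragment:
  thiophene ring core → C:4 H:4 S:1
  (− 1 ring H displaced by substituents)
  + CH3 → C:1 H:3
Element totals:
  C: 5
  H: 6
  S: 1
Molecular formula: C5H6S.
Molar mass = 98.163 g/mol.
Mass from S: 1 × 32.06 = 32.060 g/mol.
%S = 32.060 / 98.163 × 100 = 32.66%.

32.66%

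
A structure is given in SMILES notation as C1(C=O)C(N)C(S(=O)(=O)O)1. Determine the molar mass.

165.16 g/mol

Atom tally by fragment:
  cyclopropane ring core → C:3 H:6
  (− 3 ring H displaced by substituents)
  + CHO → C:1 H:1 O:1
  + NH2 → N:1 H:2
  + SO3H → S:1 O:3 H:1
Element totals:
  C: 4
  H: 7
  N: 1
  O: 4
  S: 1
Molecular formula: C4H7NO4S.
  M = 4(12.011) + 7(1.008) + 14.007 + 4(15.999) + 32.06
    = 48.044 + 7.056 + 14.007 + 63.996 + 32.060 = 165.163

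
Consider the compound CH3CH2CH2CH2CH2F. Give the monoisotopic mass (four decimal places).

90.0845

Atom tally by fragment:
  CH3 → C:1 H:3
  CH2 → C:1 H:2
  CH2 → C:1 H:2
  CH2 → C:1 H:2
  CH2F → C:1 H:2 F:1
Element totals:
  C: 5
  H: 11
  F: 1
Molecular formula: C5H11F.
  M = 5(12.0) + 11(1.007825) + 18.998403
    = 60.000000 + 11.086075 + 18.998403 = 90.084478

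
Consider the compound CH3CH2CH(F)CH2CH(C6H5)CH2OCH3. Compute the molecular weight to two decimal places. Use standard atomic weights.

210.29 g/mol

Element totals:
  C: 13
  H: 19
  F: 1
  O: 1
Molecular formula: C13H19FO.
  M = 13(12.011) + 19(1.008) + 18.998 + 15.999
    = 156.143 + 19.152 + 18.998 + 15.999 = 210.292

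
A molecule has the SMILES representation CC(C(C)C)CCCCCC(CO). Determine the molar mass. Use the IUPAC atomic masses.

Atom tally by fragment:
  CH3 → C:1 H:3
  CH(CH(CH3)2) → C:4 H:8
  CH2 → C:1 H:2
  CH2 → C:1 H:2
  CH2 → C:1 H:2
  CH2 → C:1 H:2
  CH2 → C:1 H:2
  CH2CH2OH → C:2 H:5 O:1
Element totals:
  C: 12
  H: 26
  O: 1
Molecular formula: C12H26O.
  M = 12(12.011) + 26(1.008) + 15.999
    = 144.132 + 26.208 + 15.999 = 186.339

186.34 g/mol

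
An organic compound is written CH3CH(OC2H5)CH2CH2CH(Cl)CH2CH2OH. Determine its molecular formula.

C9H19ClO2

Element totals:
  C: 9
  H: 19
  Cl: 1
  O: 2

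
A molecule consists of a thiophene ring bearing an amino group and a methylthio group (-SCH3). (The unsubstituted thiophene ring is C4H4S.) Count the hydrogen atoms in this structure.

7

Atom tally by fragment:
  thiophene ring core → C:4 H:4 S:1
  (− 2 ring H displaced by substituents)
  + NH2 → N:1 H:2
  + SCH3 → C:1 H:3 S:1
Element totals:
  C: 5
  H: 7
  N: 1
  S: 2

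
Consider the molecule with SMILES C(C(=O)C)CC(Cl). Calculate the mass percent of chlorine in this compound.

29.40%

Atom tally by fragment:
  CH3COCH2 → C:3 H:5 O:1
  CH2 → C:1 H:2
  CH2Cl → C:1 H:2 Cl:1
Element totals:
  C: 5
  H: 9
  Cl: 1
  O: 1
Molecular formula: C5H9ClO.
Molar mass = 120.576 g/mol.
Mass from Cl: 1 × 35.45 = 35.450 g/mol.
%Cl = 35.450 / 120.576 × 100 = 29.40%.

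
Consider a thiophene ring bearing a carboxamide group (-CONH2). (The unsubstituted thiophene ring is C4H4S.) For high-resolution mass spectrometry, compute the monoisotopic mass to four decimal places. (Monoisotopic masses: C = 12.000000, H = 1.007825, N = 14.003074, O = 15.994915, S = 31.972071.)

127.0092

Atom tally by fragment:
  thiophene ring core → C:4 H:4 S:1
  (− 1 ring H displaced by substituents)
  + CONH2 → C:1 H:2 O:1 N:1
Element totals:
  C: 5
  H: 5
  N: 1
  O: 1
  S: 1
Molecular formula: C5H5NOS.
  M = 5(12.0) + 5(1.007825) + 14.003074 + 15.994915 + 31.972071
    = 60.000000 + 5.039125 + 14.003074 + 15.994915 + 31.972071 = 127.009185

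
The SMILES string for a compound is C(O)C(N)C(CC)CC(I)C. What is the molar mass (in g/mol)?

271.14 g/mol

Atom tally by fragment:
  HOCH2 → C:1 H:3 O:1
  CH(NH2) → C:1 H:3 N:1
  CH(C2H5) → C:3 H:6
  CH2 → C:1 H:2
  CH(I) → C:1 H:1 I:1
  CH3 → C:1 H:3
Element totals:
  C: 8
  H: 18
  I: 1
  N: 1
  O: 1
Molecular formula: C8H18INO.
  M = 8(12.011) + 18(1.008) + 126.904 + 14.007 + 15.999
    = 96.088 + 18.144 + 126.904 + 14.007 + 15.999 = 271.142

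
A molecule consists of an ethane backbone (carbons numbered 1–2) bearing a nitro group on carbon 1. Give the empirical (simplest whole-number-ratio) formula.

Atom tally by fragment:
  O2NCH2 → C:1 H:2 N:1 O:2
  CH3 → C:1 H:3
Element totals:
  C: 2
  H: 5
  N: 1
  O: 2
Molecular formula: C2H5NO2.
gcd of subscripts (2, 5, 1, 2) = 1, so the empirical formula equals the molecular formula.

C2H5NO2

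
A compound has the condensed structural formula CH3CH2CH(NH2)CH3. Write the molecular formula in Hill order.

C4H11N

Atom tally by fragment:
  CH3 → C:1 H:3
  CH2 → C:1 H:2
  CH(NH2) → C:1 H:3 N:1
  CH3 → C:1 H:3
Element totals:
  C: 4
  H: 11
  N: 1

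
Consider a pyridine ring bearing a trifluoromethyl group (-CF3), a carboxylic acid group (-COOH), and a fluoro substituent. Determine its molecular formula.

C7H3F4NO2

Atom tally by fragment:
  pyridine ring core → C:5 H:5 N:1
  (− 3 ring H displaced by substituents)
  + CF3 → C:1 F:3
  + COOH → C:1 H:1 O:2
  + F → F:1
Element totals:
  C: 7
  H: 3
  F: 4
  N: 1
  O: 2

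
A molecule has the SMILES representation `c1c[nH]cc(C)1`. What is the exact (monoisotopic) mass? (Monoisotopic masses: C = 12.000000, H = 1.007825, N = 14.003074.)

Atom tally by fragment:
  pyrrole ring core → C:4 H:5 N:1
  (− 1 ring H displaced by substituents)
  + CH3 → C:1 H:3
Element totals:
  C: 5
  H: 7
  N: 1
Molecular formula: C5H7N.
  M = 5(12.0) + 7(1.007825) + 14.003074
    = 60.000000 + 7.054775 + 14.003074 = 81.057849

81.0578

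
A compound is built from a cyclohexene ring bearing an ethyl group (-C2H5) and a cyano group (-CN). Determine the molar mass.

Atom tally by fragment:
  cyclohexene ring core → C:6 H:10
  (− 2 ring H displaced by substituents)
  + C2H5 → C:2 H:5
  + CN → C:1 N:1
Element totals:
  C: 9
  H: 13
  N: 1
Molecular formula: C9H13N.
  M = 9(12.011) + 13(1.008) + 14.007
    = 108.099 + 13.104 + 14.007 = 135.210

135.21 g/mol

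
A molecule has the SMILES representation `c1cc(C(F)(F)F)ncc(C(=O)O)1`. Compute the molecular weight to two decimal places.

191.11 g/mol

Atom tally by fragment:
  pyridine ring core → C:5 H:5 N:1
  (− 2 ring H displaced by substituents)
  + CF3 → C:1 F:3
  + COOH → C:1 H:1 O:2
Element totals:
  C: 7
  H: 4
  F: 3
  N: 1
  O: 2
Molecular formula: C7H4F3NO2.
  M = 7(12.011) + 4(1.008) + 3(18.998) + 14.007 + 2(15.999)
    = 84.077 + 4.032 + 56.994 + 14.007 + 31.998 = 191.108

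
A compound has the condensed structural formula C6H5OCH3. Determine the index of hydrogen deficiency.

4

Atom tally by fragment:
  benzene ring core → C:6 H:6
  (− 1 ring H displaced by substituents)
  + OCH3 → C:1 H:3 O:1
Element totals:
  C: 7
  H: 8
  O: 1
Molecular formula: C7H8O.
DoU = (2C + 2 + N − H − X) / 2 = (2·7 + 2 + 0 − 8 − 0) / 2 = 4.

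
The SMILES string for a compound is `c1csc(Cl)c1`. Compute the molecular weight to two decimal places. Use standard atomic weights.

118.58 g/mol

Atom tally by fragment:
  thiophene ring core → C:4 H:4 S:1
  (− 1 ring H displaced by substituents)
  + Cl → Cl:1
Element totals:
  C: 4
  H: 3
  Cl: 1
  S: 1
Molecular formula: C4H3ClS.
  M = 4(12.011) + 3(1.008) + 35.45 + 32.06
    = 48.044 + 3.024 + 35.450 + 32.060 = 118.578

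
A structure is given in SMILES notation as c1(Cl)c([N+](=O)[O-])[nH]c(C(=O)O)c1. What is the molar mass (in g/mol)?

Atom tally by fragment:
  pyrrole ring core → C:4 H:5 N:1
  (− 3 ring H displaced by substituents)
  + Cl → Cl:1
  + NO2 → N:1 O:2
  + COOH → C:1 H:1 O:2
Element totals:
  C: 5
  H: 3
  Cl: 1
  N: 2
  O: 4
Molecular formula: C5H3ClN2O4.
  M = 5(12.011) + 3(1.008) + 35.45 + 2(14.007) + 4(15.999)
    = 60.055 + 3.024 + 35.450 + 28.014 + 63.996 = 190.539

190.54 g/mol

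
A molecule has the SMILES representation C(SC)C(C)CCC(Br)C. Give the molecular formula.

Atom tally by fragment:
  CH3SCH2 → C:2 H:5 S:1
  CH(CH3) → C:2 H:4
  CH2 → C:1 H:2
  CH2 → C:1 H:2
  CH(Br) → C:1 H:1 Br:1
  CH3 → C:1 H:3
Element totals:
  C: 8
  H: 17
  Br: 1
  S: 1

C8H17BrS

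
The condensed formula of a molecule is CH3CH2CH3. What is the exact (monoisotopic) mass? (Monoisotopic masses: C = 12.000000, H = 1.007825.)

Element totals:
  C: 3
  H: 8
Molecular formula: C3H8.
  M = 3(12.0) + 8(1.007825)
    = 36.000000 + 8.062600 = 44.062600

44.0626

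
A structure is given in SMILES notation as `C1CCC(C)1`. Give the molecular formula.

Atom tally by fragment:
  cyclobutane ring core → C:4 H:8
  (− 1 ring H displaced by substituents)
  + CH3 → C:1 H:3
Element totals:
  C: 5
  H: 10

C5H10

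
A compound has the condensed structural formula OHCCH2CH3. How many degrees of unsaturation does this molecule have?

Atom tally by fragment:
  OHCCH2 → C:2 H:3 O:1
  CH3 → C:1 H:3
Element totals:
  C: 3
  H: 6
  O: 1
Molecular formula: C3H6O.
DoU = (2C + 2 + N − H − X) / 2 = (2·3 + 2 + 0 − 6 − 0) / 2 = 1.

1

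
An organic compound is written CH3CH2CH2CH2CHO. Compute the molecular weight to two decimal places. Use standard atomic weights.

86.13 g/mol

Element totals:
  C: 5
  H: 10
  O: 1
Molecular formula: C5H10O.
  M = 5(12.011) + 10(1.008) + 15.999
    = 60.055 + 10.080 + 15.999 = 86.134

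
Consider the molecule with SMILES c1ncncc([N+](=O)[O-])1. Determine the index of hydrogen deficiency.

5

Atom tally by fragment:
  pyrimidine ring core → C:4 H:4 N:2
  (− 1 ring H displaced by substituents)
  + NO2 → N:1 O:2
Element totals:
  C: 4
  H: 3
  N: 3
  O: 2
Molecular formula: C4H3N3O2.
DoU = (2C + 2 + N − H − X) / 2 = (2·4 + 2 + 3 − 3 − 0) / 2 = 5.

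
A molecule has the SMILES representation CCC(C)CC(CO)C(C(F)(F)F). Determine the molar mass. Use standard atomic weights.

Atom tally by fragment:
  CH3 → C:1 H:3
  CH2 → C:1 H:2
  CH(CH3) → C:2 H:4
  CH2 → C:1 H:2
  CH(CH2OH) → C:2 H:4 O:1
  CH2CF3 → C:2 H:2 F:3
Element totals:
  C: 9
  H: 17
  F: 3
  O: 1
Molecular formula: C9H17F3O.
  M = 9(12.011) + 17(1.008) + 3(18.998) + 15.999
    = 108.099 + 17.136 + 56.994 + 15.999 = 198.228

198.23 g/mol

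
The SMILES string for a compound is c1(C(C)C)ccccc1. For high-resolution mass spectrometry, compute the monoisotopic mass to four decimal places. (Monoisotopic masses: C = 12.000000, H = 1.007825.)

Atom tally by fragment:
  benzene ring core → C:6 H:6
  (− 1 ring H displaced by substituents)
  + CH(CH3)2 → C:3 H:7
Element totals:
  C: 9
  H: 12
Molecular formula: C9H12.
  M = 9(12.0) + 12(1.007825)
    = 108.000000 + 12.093900 = 120.093900

120.0939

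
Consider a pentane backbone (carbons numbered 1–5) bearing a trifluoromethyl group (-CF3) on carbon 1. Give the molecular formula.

C6H11F3

Atom tally by fragment:
  F3CCH2 → C:2 H:2 F:3
  CH2 → C:1 H:2
  CH2 → C:1 H:2
  CH2 → C:1 H:2
  CH3 → C:1 H:3
Element totals:
  C: 6
  H: 11
  F: 3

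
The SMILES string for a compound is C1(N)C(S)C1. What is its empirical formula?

Atom tally by fragment:
  cyclopropane ring core → C:3 H:6
  (− 2 ring H displaced by substituents)
  + NH2 → N:1 H:2
  + SH → S:1 H:1
Element totals:
  C: 3
  H: 7
  N: 1
  S: 1
Molecular formula: C3H7NS.
gcd of subscripts (3, 7, 1, 1) = 1, so the empirical formula equals the molecular formula.

C3H7NS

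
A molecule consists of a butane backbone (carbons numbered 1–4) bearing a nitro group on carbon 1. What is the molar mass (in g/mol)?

Atom tally by fragment:
  O2NCH2 → C:1 H:2 N:1 O:2
  CH2 → C:1 H:2
  CH2 → C:1 H:2
  CH3 → C:1 H:3
Element totals:
  C: 4
  H: 9
  N: 1
  O: 2
Molecular formula: C4H9NO2.
  M = 4(12.011) + 9(1.008) + 14.007 + 2(15.999)
    = 48.044 + 9.072 + 14.007 + 31.998 = 103.121

103.12 g/mol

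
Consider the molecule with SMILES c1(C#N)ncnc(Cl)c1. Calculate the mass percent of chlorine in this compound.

Atom tally by fragment:
  pyrimidine ring core → C:4 H:4 N:2
  (− 2 ring H displaced by substituents)
  + CN → C:1 N:1
  + Cl → Cl:1
Element totals:
  C: 5
  H: 2
  Cl: 1
  N: 3
Molecular formula: C5H2ClN3.
Molar mass = 139.542 g/mol.
Mass from Cl: 1 × 35.45 = 35.450 g/mol.
%Cl = 35.450 / 139.542 × 100 = 25.40%.

25.40%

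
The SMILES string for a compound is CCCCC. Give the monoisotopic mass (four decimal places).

72.0939

Atom tally by fragment:
  CH3 → C:1 H:3
  CH2 → C:1 H:2
  CH2 → C:1 H:2
  CH2 → C:1 H:2
  CH3 → C:1 H:3
Element totals:
  C: 5
  H: 12
Molecular formula: C5H12.
  M = 5(12.0) + 12(1.007825)
    = 60.000000 + 12.093900 = 72.093900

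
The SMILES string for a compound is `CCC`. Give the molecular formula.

C3H8

Atom tally by fragment:
  CH3 → C:1 H:3
  CH2 → C:1 H:2
  CH3 → C:1 H:3
Element totals:
  C: 3
  H: 8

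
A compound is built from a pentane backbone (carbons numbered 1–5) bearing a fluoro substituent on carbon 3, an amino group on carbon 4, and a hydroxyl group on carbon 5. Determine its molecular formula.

Atom tally by fragment:
  CH3 → C:1 H:3
  CH2 → C:1 H:2
  CH(F) → C:1 H:1 F:1
  CH(NH2) → C:1 H:3 N:1
  CH2OH → C:1 H:3 O:1
Element totals:
  C: 5
  H: 12
  F: 1
  N: 1
  O: 1

C5H12FNO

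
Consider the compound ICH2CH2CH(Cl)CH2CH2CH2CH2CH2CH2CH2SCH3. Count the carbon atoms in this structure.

Atom tally by fragment:
  ICH2 → C:1 H:2 I:1
  CH2 → C:1 H:2
  CH(Cl) → C:1 H:1 Cl:1
  CH2 → C:1 H:2
  CH2 → C:1 H:2
  CH2 → C:1 H:2
  CH2 → C:1 H:2
  CH2 → C:1 H:2
  CH2 → C:1 H:2
  CH2SCH3 → C:2 H:5 S:1
Element totals:
  C: 11
  H: 22
  Cl: 1
  I: 1
  S: 1

11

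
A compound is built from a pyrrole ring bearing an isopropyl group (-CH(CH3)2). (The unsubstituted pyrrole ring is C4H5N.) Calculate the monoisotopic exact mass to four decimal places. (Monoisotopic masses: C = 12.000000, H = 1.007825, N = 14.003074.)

109.0891

Atom tally by fragment:
  pyrrole ring core → C:4 H:5 N:1
  (− 1 ring H displaced by substituents)
  + CH(CH3)2 → C:3 H:7
Element totals:
  C: 7
  H: 11
  N: 1
Molecular formula: C7H11N.
  M = 7(12.0) + 11(1.007825) + 14.003074
    = 84.000000 + 11.086075 + 14.003074 = 109.089149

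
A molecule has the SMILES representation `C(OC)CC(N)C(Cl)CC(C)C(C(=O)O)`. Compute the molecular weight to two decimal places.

237.72 g/mol

Atom tally by fragment:
  CH3OCH2 → C:2 H:5 O:1
  CH2 → C:1 H:2
  CH(NH2) → C:1 H:3 N:1
  CH(Cl) → C:1 H:1 Cl:1
  CH2 → C:1 H:2
  CH(CH3) → C:2 H:4
  CH2COOH → C:2 H:3 O:2
Element totals:
  C: 10
  H: 20
  Cl: 1
  N: 1
  O: 3
Molecular formula: C10H20ClNO3.
  M = 10(12.011) + 20(1.008) + 35.45 + 14.007 + 3(15.999)
    = 120.110 + 20.160 + 35.450 + 14.007 + 47.997 = 237.724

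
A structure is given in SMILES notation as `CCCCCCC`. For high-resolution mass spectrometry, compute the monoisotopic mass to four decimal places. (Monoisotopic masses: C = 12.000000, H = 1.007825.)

Atom tally by fragment:
  CH3 → C:1 H:3
  CH2 → C:1 H:2
  CH2 → C:1 H:2
  CH2 → C:1 H:2
  CH2 → C:1 H:2
  CH2 → C:1 H:2
  CH3 → C:1 H:3
Element totals:
  C: 7
  H: 16
Molecular formula: C7H16.
  M = 7(12.0) + 16(1.007825)
    = 84.000000 + 16.125200 = 100.125200

100.1252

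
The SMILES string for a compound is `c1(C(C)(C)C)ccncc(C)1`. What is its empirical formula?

Atom tally by fragment:
  pyridine ring core → C:5 H:5 N:1
  (− 2 ring H displaced by substituents)
  + C(CH3)3 → C:4 H:9
  + CH3 → C:1 H:3
Element totals:
  C: 10
  H: 15
  N: 1
Molecular formula: C10H15N.
gcd of subscripts (10, 15, 1) = 1, so the empirical formula equals the molecular formula.

C10H15N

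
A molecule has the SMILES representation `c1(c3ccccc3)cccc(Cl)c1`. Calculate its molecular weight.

Atom tally by fragment:
  benzene ring core → C:6 H:6
  (− 2 ring H displaced by substituents)
  + C6H5 → C:6 H:5
  + Cl → Cl:1
Element totals:
  C: 12
  H: 9
  Cl: 1
Molecular formula: C12H9Cl.
  M = 12(12.011) + 9(1.008) + 35.45
    = 144.132 + 9.072 + 35.450 = 188.654

188.65 g/mol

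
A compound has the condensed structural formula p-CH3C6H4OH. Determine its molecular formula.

C7H8O

Atom tally by fragment:
  benzene ring core → C:6 H:6
  (− 2 ring H displaced by substituents)
  + CH3 → C:1 H:3
  + OH → O:1 H:1
Element totals:
  C: 7
  H: 8
  O: 1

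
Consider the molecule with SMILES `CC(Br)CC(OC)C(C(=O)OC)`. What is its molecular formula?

C8H15BrO3

Atom tally by fragment:
  CH3 → C:1 H:3
  CH(Br) → C:1 H:1 Br:1
  CH2 → C:1 H:2
  CH(OCH3) → C:2 H:4 O:1
  CH2COOCH3 → C:3 H:5 O:2
Element totals:
  C: 8
  H: 15
  Br: 1
  O: 3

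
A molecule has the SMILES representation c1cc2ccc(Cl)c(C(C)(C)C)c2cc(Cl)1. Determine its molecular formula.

C14H14Cl2

Atom tally by fragment:
  naphthalene ring system core → C:10 H:8
  (− 3 ring H displaced by substituents)
  + Cl → Cl:1
  + C(CH3)3 → C:4 H:9
  + Cl → Cl:1
Element totals:
  C: 14
  H: 14
  Cl: 2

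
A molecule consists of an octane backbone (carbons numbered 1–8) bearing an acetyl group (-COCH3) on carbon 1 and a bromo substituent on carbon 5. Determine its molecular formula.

C10H19BrO

Atom tally by fragment:
  CH3COCH2 → C:3 H:5 O:1
  CH2 → C:1 H:2
  CH2 → C:1 H:2
  CH2 → C:1 H:2
  CH(Br) → C:1 H:1 Br:1
  CH2 → C:1 H:2
  CH2 → C:1 H:2
  CH3 → C:1 H:3
Element totals:
  C: 10
  H: 19
  Br: 1
  O: 1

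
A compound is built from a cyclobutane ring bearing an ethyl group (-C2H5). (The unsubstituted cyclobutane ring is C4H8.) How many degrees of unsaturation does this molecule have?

Atom tally by fragment:
  cyclobutane ring core → C:4 H:8
  (− 1 ring H displaced by substituents)
  + C2H5 → C:2 H:5
Element totals:
  C: 6
  H: 12
Molecular formula: C6H12.
DoU = (2C + 2 + N − H − X) / 2 = (2·6 + 2 + 0 − 12 − 0) / 2 = 1.

1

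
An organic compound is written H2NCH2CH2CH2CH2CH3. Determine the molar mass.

Atom tally by fragment:
  H2NCH2 → C:1 H:4 N:1
  CH2 → C:1 H:2
  CH2 → C:1 H:2
  CH2 → C:1 H:2
  CH3 → C:1 H:3
Element totals:
  C: 5
  H: 13
  N: 1
Molecular formula: C5H13N.
  M = 5(12.011) + 13(1.008) + 14.007
    = 60.055 + 13.104 + 14.007 = 87.166

87.17 g/mol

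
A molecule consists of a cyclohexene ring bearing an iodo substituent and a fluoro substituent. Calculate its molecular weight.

226.03 g/mol

Atom tally by fragment:
  cyclohexene ring core → C:6 H:10
  (− 2 ring H displaced by substituents)
  + I → I:1
  + F → F:1
Element totals:
  C: 6
  H: 8
  F: 1
  I: 1
Molecular formula: C6H8FI.
  M = 6(12.011) + 8(1.008) + 18.998 + 126.904
    = 72.066 + 8.064 + 18.998 + 126.904 = 226.032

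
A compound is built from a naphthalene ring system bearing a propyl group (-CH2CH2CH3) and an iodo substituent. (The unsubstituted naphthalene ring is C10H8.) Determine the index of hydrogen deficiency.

Atom tally by fragment:
  naphthalene ring system core → C:10 H:8
  (− 2 ring H displaced by substituents)
  + CH2CH2CH3 → C:3 H:7
  + I → I:1
Element totals:
  C: 13
  H: 13
  I: 1
Molecular formula: C13H13I.
DoU = (2C + 2 + N − H − X) / 2 = (2·13 + 2 + 0 − 13 − 1) / 2 = 7.

7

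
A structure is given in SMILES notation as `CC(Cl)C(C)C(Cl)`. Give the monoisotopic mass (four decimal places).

Atom tally by fragment:
  CH3 → C:1 H:3
  CH(Cl) → C:1 H:1 Cl:1
  CH(CH3) → C:2 H:4
  CH2Cl → C:1 H:2 Cl:1
Element totals:
  C: 5
  H: 10
  Cl: 2
Molecular formula: C5H10Cl2.
  M = 5(12.0) + 10(1.007825) + 2(34.968853)
    = 60.000000 + 10.078250 + 69.937706 = 140.015956

140.0160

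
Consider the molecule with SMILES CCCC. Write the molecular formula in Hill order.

C4H10

Atom tally by fragment:
  CH3 → C:1 H:3
  CH2 → C:1 H:2
  CH2 → C:1 H:2
  CH3 → C:1 H:3
Element totals:
  C: 4
  H: 10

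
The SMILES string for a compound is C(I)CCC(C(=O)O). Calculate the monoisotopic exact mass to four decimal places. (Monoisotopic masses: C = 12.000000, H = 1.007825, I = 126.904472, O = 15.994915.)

Atom tally by fragment:
  ICH2 → C:1 H:2 I:1
  CH2 → C:1 H:2
  CH2 → C:1 H:2
  CH2COOH → C:2 H:3 O:2
Element totals:
  C: 5
  H: 9
  I: 1
  O: 2
Molecular formula: C5H9IO2.
  M = 5(12.0) + 9(1.007825) + 126.904472 + 2(15.994915)
    = 60.000000 + 9.070425 + 126.904472 + 31.989830 = 227.964727

227.9647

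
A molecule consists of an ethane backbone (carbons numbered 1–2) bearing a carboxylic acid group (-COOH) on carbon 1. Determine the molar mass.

Atom tally by fragment:
  HOOCCH2 → C:2 H:3 O:2
  CH3 → C:1 H:3
Element totals:
  C: 3
  H: 6
  O: 2
Molecular formula: C3H6O2.
  M = 3(12.011) + 6(1.008) + 2(15.999)
    = 36.033 + 6.048 + 31.998 = 74.079

74.08 g/mol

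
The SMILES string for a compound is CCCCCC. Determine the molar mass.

86.18 g/mol

Atom tally by fragment:
  CH3 → C:1 H:3
  CH2 → C:1 H:2
  CH2 → C:1 H:2
  CH2 → C:1 H:2
  CH2 → C:1 H:2
  CH3 → C:1 H:3
Element totals:
  C: 6
  H: 14
Molecular formula: C6H14.
  M = 6(12.011) + 14(1.008)
    = 72.066 + 14.112 = 86.178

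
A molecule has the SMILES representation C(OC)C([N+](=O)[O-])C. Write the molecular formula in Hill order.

Atom tally by fragment:
  CH3OCH2 → C:2 H:5 O:1
  CH(NO2) → C:1 H:1 N:1 O:2
  CH3 → C:1 H:3
Element totals:
  C: 4
  H: 9
  N: 1
  O: 3

C4H9NO3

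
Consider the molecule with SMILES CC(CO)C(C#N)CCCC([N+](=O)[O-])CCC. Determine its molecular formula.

C12H22N2O3

Atom tally by fragment:
  CH3 → C:1 H:3
  CH(CH2OH) → C:2 H:4 O:1
  CH(CN) → C:2 H:1 N:1
  CH2 → C:1 H:2
  CH2 → C:1 H:2
  CH2 → C:1 H:2
  CH(NO2) → C:1 H:1 N:1 O:2
  CH2 → C:1 H:2
  CH2 → C:1 H:2
  CH3 → C:1 H:3
Element totals:
  C: 12
  H: 22
  N: 2
  O: 3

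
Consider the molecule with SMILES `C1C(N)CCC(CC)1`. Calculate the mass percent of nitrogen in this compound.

Atom tally by fragment:
  cyclopentane ring core → C:5 H:10
  (− 2 ring H displaced by substituents)
  + NH2 → N:1 H:2
  + C2H5 → C:2 H:5
Element totals:
  C: 7
  H: 15
  N: 1
Molecular formula: C7H15N.
Molar mass = 113.204 g/mol.
Mass from N: 1 × 14.007 = 14.007 g/mol.
%N = 14.007 / 113.204 × 100 = 12.37%.

12.37%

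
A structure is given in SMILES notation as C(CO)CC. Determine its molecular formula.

C4H10O

Atom tally by fragment:
  HOCH2CH2 → C:2 H:5 O:1
  CH2 → C:1 H:2
  CH3 → C:1 H:3
Element totals:
  C: 4
  H: 10
  O: 1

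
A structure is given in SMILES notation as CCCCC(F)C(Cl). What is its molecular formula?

C6H12ClF

Atom tally by fragment:
  CH3 → C:1 H:3
  CH2 → C:1 H:2
  CH2 → C:1 H:2
  CH2 → C:1 H:2
  CH(F) → C:1 H:1 F:1
  CH2Cl → C:1 H:2 Cl:1
Element totals:
  C: 6
  H: 12
  Cl: 1
  F: 1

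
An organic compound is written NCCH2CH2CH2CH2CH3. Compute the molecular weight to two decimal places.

Atom tally by fragment:
  NCCH2 → C:2 H:2 N:1
  CH2 → C:1 H:2
  CH2 → C:1 H:2
  CH2 → C:1 H:2
  CH3 → C:1 H:3
Element totals:
  C: 6
  H: 11
  N: 1
Molecular formula: C6H11N.
  M = 6(12.011) + 11(1.008) + 14.007
    = 72.066 + 11.088 + 14.007 = 97.161

97.16 g/mol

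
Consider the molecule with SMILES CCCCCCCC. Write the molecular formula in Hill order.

Atom tally by fragment:
  CH3 → C:1 H:3
  CH2 → C:1 H:2
  CH2 → C:1 H:2
  CH2 → C:1 H:2
  CH2 → C:1 H:2
  CH2 → C:1 H:2
  CH2 → C:1 H:2
  CH3 → C:1 H:3
Element totals:
  C: 8
  H: 18

C8H18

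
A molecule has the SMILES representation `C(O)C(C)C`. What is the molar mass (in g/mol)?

Atom tally by fragment:
  HOCH2 → C:1 H:3 O:1
  CH(CH3) → C:2 H:4
  CH3 → C:1 H:3
Element totals:
  C: 4
  H: 10
  O: 1
Molecular formula: C4H10O.
  M = 4(12.011) + 10(1.008) + 15.999
    = 48.044 + 10.080 + 15.999 = 74.123

74.12 g/mol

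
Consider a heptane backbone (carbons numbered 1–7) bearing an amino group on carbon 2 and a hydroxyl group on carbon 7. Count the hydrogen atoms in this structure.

Atom tally by fragment:
  CH3 → C:1 H:3
  CH(NH2) → C:1 H:3 N:1
  CH2 → C:1 H:2
  CH2 → C:1 H:2
  CH2 → C:1 H:2
  CH2 → C:1 H:2
  CH2OH → C:1 H:3 O:1
Element totals:
  C: 7
  H: 17
  N: 1
  O: 1

17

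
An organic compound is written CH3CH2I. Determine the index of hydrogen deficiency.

Atom tally by fragment:
  CH3 → C:1 H:3
  CH2I → C:1 H:2 I:1
Element totals:
  C: 2
  H: 5
  I: 1
Molecular formula: C2H5I.
DoU = (2C + 2 + N − H − X) / 2 = (2·2 + 2 + 0 − 5 − 1) / 2 = 0.

0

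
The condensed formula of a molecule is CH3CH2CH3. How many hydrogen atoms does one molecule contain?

8

Element totals:
  C: 3
  H: 8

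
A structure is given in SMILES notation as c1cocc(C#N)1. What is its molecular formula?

Atom tally by fragment:
  furan ring core → C:4 H:4 O:1
  (− 1 ring H displaced by substituents)
  + CN → C:1 N:1
Element totals:
  C: 5
  H: 3
  N: 1
  O: 1

C5H3NO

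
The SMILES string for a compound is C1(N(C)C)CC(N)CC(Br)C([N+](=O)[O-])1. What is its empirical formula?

C8H16BrN3O2

Atom tally by fragment:
  cyclohexane ring core → C:6 H:12
  (− 4 ring H displaced by substituents)
  + N(CH3)2 → N:1 C:2 H:6
  + NH2 → N:1 H:2
  + Br → Br:1
  + NO2 → N:1 O:2
Element totals:
  C: 8
  H: 16
  Br: 1
  N: 3
  O: 2
Molecular formula: C8H16BrN3O2.
gcd of subscripts (1, 8, 16, 3, 2) = 1, so the empirical formula equals the molecular formula.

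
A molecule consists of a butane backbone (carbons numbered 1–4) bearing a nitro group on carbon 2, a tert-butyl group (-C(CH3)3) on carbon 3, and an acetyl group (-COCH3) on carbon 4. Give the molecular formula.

C10H19NO3

Atom tally by fragment:
  CH3 → C:1 H:3
  CH(NO2) → C:1 H:1 N:1 O:2
  CH(C(CH3)3) → C:5 H:10
  CH2COCH3 → C:3 H:5 O:1
Element totals:
  C: 10
  H: 19
  N: 1
  O: 3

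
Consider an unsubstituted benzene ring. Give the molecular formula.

C6H6

Atom tally by fragment:
  benzene ring core → C:6 H:6
Element totals:
  C: 6
  H: 6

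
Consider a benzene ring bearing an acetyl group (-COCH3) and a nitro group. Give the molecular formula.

C8H7NO3

Atom tally by fragment:
  benzene ring core → C:6 H:6
  (− 2 ring H displaced by substituents)
  + COCH3 → C:2 H:3 O:1
  + NO2 → N:1 O:2
Element totals:
  C: 8
  H: 7
  N: 1
  O: 3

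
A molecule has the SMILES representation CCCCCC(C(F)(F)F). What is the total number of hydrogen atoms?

Atom tally by fragment:
  CH3 → C:1 H:3
  CH2 → C:1 H:2
  CH2 → C:1 H:2
  CH2 → C:1 H:2
  CH2 → C:1 H:2
  CH2CF3 → C:2 H:2 F:3
Element totals:
  C: 7
  H: 13
  F: 3

13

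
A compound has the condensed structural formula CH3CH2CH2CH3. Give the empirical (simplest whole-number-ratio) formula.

Element totals:
  C: 4
  H: 10
Molecular formula: C4H10.
gcd of subscripts = 2; dividing each by 2:
  C: 4/2 = 2
  H: 10/2 = 5

C2H5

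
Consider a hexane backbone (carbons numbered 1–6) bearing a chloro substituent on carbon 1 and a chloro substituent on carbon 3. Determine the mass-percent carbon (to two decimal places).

46.48%

Atom tally by fragment:
  ClCH2 → C:1 H:2 Cl:1
  CH2 → C:1 H:2
  CH(Cl) → C:1 H:1 Cl:1
  CH2 → C:1 H:2
  CH2 → C:1 H:2
  CH3 → C:1 H:3
Element totals:
  C: 6
  H: 12
  Cl: 2
Molecular formula: C6H12Cl2.
Molar mass = 155.062 g/mol.
Mass from C: 6 × 12.011 = 72.066 g/mol.
%C = 72.066 / 155.062 × 100 = 46.48%.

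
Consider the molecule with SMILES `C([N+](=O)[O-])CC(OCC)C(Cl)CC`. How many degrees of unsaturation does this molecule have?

Atom tally by fragment:
  O2NCH2 → C:1 H:2 N:1 O:2
  CH2 → C:1 H:2
  CH(OC2H5) → C:3 H:6 O:1
  CH(Cl) → C:1 H:1 Cl:1
  CH2 → C:1 H:2
  CH3 → C:1 H:3
Element totals:
  C: 8
  H: 16
  Cl: 1
  N: 1
  O: 3
Molecular formula: C8H16ClNO3.
DoU = (2C + 2 + N − H − X) / 2 = (2·8 + 2 + 1 − 16 − 1) / 2 = 1.

1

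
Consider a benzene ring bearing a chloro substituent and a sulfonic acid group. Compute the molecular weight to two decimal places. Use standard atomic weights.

Atom tally by fragment:
  benzene ring core → C:6 H:6
  (− 2 ring H displaced by substituents)
  + Cl → Cl:1
  + SO3H → S:1 O:3 H:1
Element totals:
  C: 6
  H: 5
  Cl: 1
  O: 3
  S: 1
Molecular formula: C6H5ClO3S.
  M = 6(12.011) + 5(1.008) + 35.45 + 3(15.999) + 32.06
    = 72.066 + 5.040 + 35.450 + 47.997 + 32.060 = 192.613

192.61 g/mol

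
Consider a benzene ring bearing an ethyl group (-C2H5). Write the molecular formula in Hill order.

C8H10

Atom tally by fragment:
  benzene ring core → C:6 H:6
  (− 1 ring H displaced by substituents)
  + C2H5 → C:2 H:5
Element totals:
  C: 8
  H: 10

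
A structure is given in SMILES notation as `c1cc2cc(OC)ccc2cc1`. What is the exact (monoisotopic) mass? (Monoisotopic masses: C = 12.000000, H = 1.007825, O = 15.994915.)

158.0732

Atom tally by fragment:
  naphthalene ring system core → C:10 H:8
  (− 1 ring H displaced by substituents)
  + OCH3 → C:1 H:3 O:1
Element totals:
  C: 11
  H: 10
  O: 1
Molecular formula: C11H10O.
  M = 11(12.0) + 10(1.007825) + 15.994915
    = 132.000000 + 10.078250 + 15.994915 = 158.073165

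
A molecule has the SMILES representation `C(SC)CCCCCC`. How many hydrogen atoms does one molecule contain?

18

Atom tally by fragment:
  CH3SCH2 → C:2 H:5 S:1
  CH2 → C:1 H:2
  CH2 → C:1 H:2
  CH2 → C:1 H:2
  CH2 → C:1 H:2
  CH2 → C:1 H:2
  CH3 → C:1 H:3
Element totals:
  C: 8
  H: 18
  S: 1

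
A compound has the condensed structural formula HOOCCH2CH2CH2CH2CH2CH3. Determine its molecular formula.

Atom tally by fragment:
  HOOCCH2 → C:2 H:3 O:2
  CH2 → C:1 H:2
  CH2 → C:1 H:2
  CH2 → C:1 H:2
  CH2 → C:1 H:2
  CH3 → C:1 H:3
Element totals:
  C: 7
  H: 14
  O: 2

C7H14O2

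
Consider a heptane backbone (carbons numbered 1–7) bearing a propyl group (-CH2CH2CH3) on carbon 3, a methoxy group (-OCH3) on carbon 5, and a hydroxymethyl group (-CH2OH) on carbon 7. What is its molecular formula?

C12H26O2

Atom tally by fragment:
  CH3 → C:1 H:3
  CH2 → C:1 H:2
  CH(CH2CH2CH3) → C:4 H:8
  CH2 → C:1 H:2
  CH(OCH3) → C:2 H:4 O:1
  CH2 → C:1 H:2
  CH2CH2OH → C:2 H:5 O:1
Element totals:
  C: 12
  H: 26
  O: 2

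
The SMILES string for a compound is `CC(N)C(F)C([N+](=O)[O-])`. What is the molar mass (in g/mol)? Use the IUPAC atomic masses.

136.13 g/mol

Atom tally by fragment:
  CH3 → C:1 H:3
  CH(NH2) → C:1 H:3 N:1
  CH(F) → C:1 H:1 F:1
  CH2NO2 → C:1 H:2 N:1 O:2
Element totals:
  C: 4
  H: 9
  F: 1
  N: 2
  O: 2
Molecular formula: C4H9FN2O2.
  M = 4(12.011) + 9(1.008) + 18.998 + 2(14.007) + 2(15.999)
    = 48.044 + 9.072 + 18.998 + 28.014 + 31.998 = 136.126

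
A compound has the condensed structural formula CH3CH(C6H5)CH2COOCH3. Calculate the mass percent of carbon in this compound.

Atom tally by fragment:
  CH3 → C:1 H:3
  CH(C6H5) → C:7 H:6
  CH2COOCH3 → C:3 H:5 O:2
Element totals:
  C: 11
  H: 14
  O: 2
Molecular formula: C11H14O2.
Molar mass = 178.231 g/mol.
Mass from C: 11 × 12.011 = 132.121 g/mol.
%C = 132.121 / 178.231 × 100 = 74.13%.

74.13%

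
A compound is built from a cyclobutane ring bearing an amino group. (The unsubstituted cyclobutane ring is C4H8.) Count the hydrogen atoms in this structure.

9

Atom tally by fragment:
  cyclobutane ring core → C:4 H:8
  (− 1 ring H displaced by substituents)
  + NH2 → N:1 H:2
Element totals:
  C: 4
  H: 9
  N: 1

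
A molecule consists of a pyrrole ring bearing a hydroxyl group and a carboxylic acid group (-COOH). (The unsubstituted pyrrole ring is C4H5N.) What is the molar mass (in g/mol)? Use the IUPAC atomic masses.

127.10 g/mol

Atom tally by fragment:
  pyrrole ring core → C:4 H:5 N:1
  (− 2 ring H displaced by substituents)
  + OH → O:1 H:1
  + COOH → C:1 H:1 O:2
Element totals:
  C: 5
  H: 5
  N: 1
  O: 3
Molecular formula: C5H5NO3.
  M = 5(12.011) + 5(1.008) + 14.007 + 3(15.999)
    = 60.055 + 5.040 + 14.007 + 47.997 = 127.099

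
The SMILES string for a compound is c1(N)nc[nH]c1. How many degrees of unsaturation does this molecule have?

3

Atom tally by fragment:
  imidazole ring core → C:3 H:4 N:2
  (− 1 ring H displaced by substituents)
  + NH2 → N:1 H:2
Element totals:
  C: 3
  H: 5
  N: 3
Molecular formula: C3H5N3.
DoU = (2C + 2 + N − H − X) / 2 = (2·3 + 2 + 3 − 5 − 0) / 2 = 3.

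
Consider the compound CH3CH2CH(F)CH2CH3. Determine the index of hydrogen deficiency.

Atom tally by fragment:
  CH3 → C:1 H:3
  CH2 → C:1 H:2
  CH(F) → C:1 H:1 F:1
  CH2 → C:1 H:2
  CH3 → C:1 H:3
Element totals:
  C: 5
  H: 11
  F: 1
Molecular formula: C5H11F.
DoU = (2C + 2 + N − H − X) / 2 = (2·5 + 2 + 0 − 11 − 1) / 2 = 0.

0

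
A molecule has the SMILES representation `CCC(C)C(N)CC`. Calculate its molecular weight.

115.22 g/mol

Atom tally by fragment:
  CH3 → C:1 H:3
  CH2 → C:1 H:2
  CH(CH3) → C:2 H:4
  CH(NH2) → C:1 H:3 N:1
  CH2 → C:1 H:2
  CH3 → C:1 H:3
Element totals:
  C: 7
  H: 17
  N: 1
Molecular formula: C7H17N.
  M = 7(12.011) + 17(1.008) + 14.007
    = 84.077 + 17.136 + 14.007 = 115.220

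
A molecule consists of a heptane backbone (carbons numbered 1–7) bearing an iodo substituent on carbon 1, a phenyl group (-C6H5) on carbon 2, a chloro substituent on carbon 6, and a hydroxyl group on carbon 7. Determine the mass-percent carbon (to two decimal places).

44.28%

Atom tally by fragment:
  ICH2 → C:1 H:2 I:1
  CH(C6H5) → C:7 H:6
  CH2 → C:1 H:2
  CH2 → C:1 H:2
  CH2 → C:1 H:2
  CH(Cl) → C:1 H:1 Cl:1
  CH2OH → C:1 H:3 O:1
Element totals:
  C: 13
  H: 18
  Cl: 1
  I: 1
  O: 1
Molecular formula: C13H18ClIO.
Molar mass = 352.640 g/mol.
Mass from C: 13 × 12.011 = 156.143 g/mol.
%C = 156.143 / 352.640 × 100 = 44.28%.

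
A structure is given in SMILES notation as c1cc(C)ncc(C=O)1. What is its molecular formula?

C7H7NO

Atom tally by fragment:
  pyridine ring core → C:5 H:5 N:1
  (− 2 ring H displaced by substituents)
  + CH3 → C:1 H:3
  + CHO → C:1 H:1 O:1
Element totals:
  C: 7
  H: 7
  N: 1
  O: 1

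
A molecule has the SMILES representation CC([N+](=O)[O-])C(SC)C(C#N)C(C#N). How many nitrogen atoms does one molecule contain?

Atom tally by fragment:
  CH3 → C:1 H:3
  CH(NO2) → C:1 H:1 N:1 O:2
  CH(SCH3) → C:2 H:4 S:1
  CH(CN) → C:2 H:1 N:1
  CH2CN → C:2 H:2 N:1
Element totals:
  C: 8
  H: 11
  N: 3
  O: 2
  S: 1

3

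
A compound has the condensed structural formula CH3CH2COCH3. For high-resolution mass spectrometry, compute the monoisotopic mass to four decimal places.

72.0575

Atom tally by fragment:
  CH3 → C:1 H:3
  CH2COCH3 → C:3 H:5 O:1
Element totals:
  C: 4
  H: 8
  O: 1
Molecular formula: C4H8O.
  M = 4(12.0) + 8(1.007825) + 15.994915
    = 48.000000 + 8.062600 + 15.994915 = 72.057515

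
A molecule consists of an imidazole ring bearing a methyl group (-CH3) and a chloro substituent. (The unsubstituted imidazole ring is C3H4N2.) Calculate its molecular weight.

116.55 g/mol

Atom tally by fragment:
  imidazole ring core → C:3 H:4 N:2
  (− 2 ring H displaced by substituents)
  + CH3 → C:1 H:3
  + Cl → Cl:1
Element totals:
  C: 4
  H: 5
  Cl: 1
  N: 2
Molecular formula: C4H5ClN2.
  M = 4(12.011) + 5(1.008) + 35.45 + 2(14.007)
    = 48.044 + 5.040 + 35.450 + 28.014 = 116.548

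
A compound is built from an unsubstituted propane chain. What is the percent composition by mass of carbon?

81.71%

Atom tally by fragment:
  CH3 → C:1 H:3
  CH2 → C:1 H:2
  CH3 → C:1 H:3
Element totals:
  C: 3
  H: 8
Molecular formula: C3H8.
Molar mass = 44.097 g/mol.
Mass from C: 3 × 12.011 = 36.033 g/mol.
%C = 36.033 / 44.097 × 100 = 81.71%.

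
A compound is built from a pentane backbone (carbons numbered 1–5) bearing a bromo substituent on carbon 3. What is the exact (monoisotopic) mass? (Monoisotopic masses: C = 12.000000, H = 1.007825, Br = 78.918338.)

150.0044

Atom tally by fragment:
  CH3 → C:1 H:3
  CH2 → C:1 H:2
  CH(Br) → C:1 H:1 Br:1
  CH2 → C:1 H:2
  CH3 → C:1 H:3
Element totals:
  C: 5
  H: 11
  Br: 1
Molecular formula: C5H11Br.
  M = 5(12.0) + 11(1.007825) + 78.918338
    = 60.000000 + 11.086075 + 78.918338 = 150.004413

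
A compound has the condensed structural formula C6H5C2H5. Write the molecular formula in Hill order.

Atom tally by fragment:
  benzene ring core → C:6 H:6
  (− 1 ring H displaced by substituents)
  + C2H5 → C:2 H:5
Element totals:
  C: 8
  H: 10

C8H10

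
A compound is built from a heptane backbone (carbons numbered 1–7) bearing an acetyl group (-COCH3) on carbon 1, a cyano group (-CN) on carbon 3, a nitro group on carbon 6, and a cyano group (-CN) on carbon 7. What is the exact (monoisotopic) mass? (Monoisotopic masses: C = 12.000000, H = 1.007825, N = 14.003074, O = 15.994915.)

237.1113

Atom tally by fragment:
  CH3COCH2 → C:3 H:5 O:1
  CH2 → C:1 H:2
  CH(CN) → C:2 H:1 N:1
  CH2 → C:1 H:2
  CH2 → C:1 H:2
  CH(NO2) → C:1 H:1 N:1 O:2
  CH2CN → C:2 H:2 N:1
Element totals:
  C: 11
  H: 15
  N: 3
  O: 3
Molecular formula: C11H15N3O3.
  M = 11(12.0) + 15(1.007825) + 3(14.003074) + 3(15.994915)
    = 132.000000 + 15.117375 + 42.009222 + 47.984745 = 237.111342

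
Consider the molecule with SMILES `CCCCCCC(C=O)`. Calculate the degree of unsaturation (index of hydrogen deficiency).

Atom tally by fragment:
  CH3 → C:1 H:3
  CH2 → C:1 H:2
  CH2 → C:1 H:2
  CH2 → C:1 H:2
  CH2 → C:1 H:2
  CH2 → C:1 H:2
  CH2CHO → C:2 H:3 O:1
Element totals:
  C: 8
  H: 16
  O: 1
Molecular formula: C8H16O.
DoU = (2C + 2 + N − H − X) / 2 = (2·8 + 2 + 0 − 16 − 0) / 2 = 1.

1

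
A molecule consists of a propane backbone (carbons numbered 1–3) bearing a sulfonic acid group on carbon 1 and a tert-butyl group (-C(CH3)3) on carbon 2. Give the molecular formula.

C7H16O3S

Atom tally by fragment:
  HO3SCH2 → C:1 H:3 S:1 O:3
  CH(C(CH3)3) → C:5 H:10
  CH3 → C:1 H:3
Element totals:
  C: 7
  H: 16
  O: 3
  S: 1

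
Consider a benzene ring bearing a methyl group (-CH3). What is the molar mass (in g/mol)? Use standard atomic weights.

92.14 g/mol

Atom tally by fragment:
  benzene ring core → C:6 H:6
  (− 1 ring H displaced by substituents)
  + CH3 → C:1 H:3
Element totals:
  C: 7
  H: 8
Molecular formula: C7H8.
  M = 7(12.011) + 8(1.008)
    = 84.077 + 8.064 = 92.141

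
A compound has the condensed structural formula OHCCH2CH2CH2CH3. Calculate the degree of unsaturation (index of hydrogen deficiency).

1

Atom tally by fragment:
  OHCCH2 → C:2 H:3 O:1
  CH2 → C:1 H:2
  CH2 → C:1 H:2
  CH3 → C:1 H:3
Element totals:
  C: 5
  H: 10
  O: 1
Molecular formula: C5H10O.
DoU = (2C + 2 + N − H − X) / 2 = (2·5 + 2 + 0 − 10 − 0) / 2 = 1.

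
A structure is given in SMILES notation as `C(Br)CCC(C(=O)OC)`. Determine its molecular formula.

Atom tally by fragment:
  BrCH2 → C:1 H:2 Br:1
  CH2 → C:1 H:2
  CH2 → C:1 H:2
  CH2COOCH3 → C:3 H:5 O:2
Element totals:
  C: 6
  H: 11
  Br: 1
  O: 2

C6H11BrO2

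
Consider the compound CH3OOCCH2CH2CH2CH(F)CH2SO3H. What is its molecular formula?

Atom tally by fragment:
  CH3OOCCH2 → C:3 H:5 O:2
  CH2 → C:1 H:2
  CH2 → C:1 H:2
  CH(F) → C:1 H:1 F:1
  CH2SO3H → C:1 H:3 S:1 O:3
Element totals:
  C: 7
  H: 13
  F: 1
  O: 5
  S: 1

C7H13FO5S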